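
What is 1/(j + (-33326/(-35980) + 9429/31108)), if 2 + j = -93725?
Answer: -39973780/3746573336609 ≈ -1.0669e-5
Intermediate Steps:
j = -93727 (j = -2 - 93725 = -93727)
1/(j + (-33326/(-35980) + 9429/31108)) = 1/(-93727 + (-33326/(-35980) + 9429/31108)) = 1/(-93727 + (-33326*(-1/35980) + 9429*(1/31108))) = 1/(-93727 + (16663/17990 + 1347/4444)) = 1/(-93727 + 49141451/39973780) = 1/(-3746573336609/39973780) = -39973780/3746573336609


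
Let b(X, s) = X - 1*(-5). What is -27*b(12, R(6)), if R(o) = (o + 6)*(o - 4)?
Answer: -459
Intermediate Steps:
R(o) = (-4 + o)*(6 + o) (R(o) = (6 + o)*(-4 + o) = (-4 + o)*(6 + o))
b(X, s) = 5 + X (b(X, s) = X + 5 = 5 + X)
-27*b(12, R(6)) = -27*(5 + 12) = -27*17 = -459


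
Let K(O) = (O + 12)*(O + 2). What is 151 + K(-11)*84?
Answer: -605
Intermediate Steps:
K(O) = (2 + O)*(12 + O) (K(O) = (12 + O)*(2 + O) = (2 + O)*(12 + O))
151 + K(-11)*84 = 151 + (24 + (-11)**2 + 14*(-11))*84 = 151 + (24 + 121 - 154)*84 = 151 - 9*84 = 151 - 756 = -605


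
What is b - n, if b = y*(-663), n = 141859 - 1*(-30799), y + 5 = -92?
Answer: -108347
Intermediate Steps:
y = -97 (y = -5 - 92 = -97)
n = 172658 (n = 141859 + 30799 = 172658)
b = 64311 (b = -97*(-663) = 64311)
b - n = 64311 - 1*172658 = 64311 - 172658 = -108347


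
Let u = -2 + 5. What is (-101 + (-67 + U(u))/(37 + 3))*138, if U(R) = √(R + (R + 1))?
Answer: -283383/20 + 69*√7/20 ≈ -14160.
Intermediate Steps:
u = 3
U(R) = √(1 + 2*R) (U(R) = √(R + (1 + R)) = √(1 + 2*R))
(-101 + (-67 + U(u))/(37 + 3))*138 = (-101 + (-67 + √(1 + 2*3))/(37 + 3))*138 = (-101 + (-67 + √(1 + 6))/40)*138 = (-101 + (-67 + √7)*(1/40))*138 = (-101 + (-67/40 + √7/40))*138 = (-4107/40 + √7/40)*138 = -283383/20 + 69*√7/20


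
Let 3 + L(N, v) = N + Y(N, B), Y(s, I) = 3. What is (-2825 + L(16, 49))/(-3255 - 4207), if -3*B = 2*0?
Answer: 2809/7462 ≈ 0.37644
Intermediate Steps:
B = 0 (B = -2*0/3 = -⅓*0 = 0)
L(N, v) = N (L(N, v) = -3 + (N + 3) = -3 + (3 + N) = N)
(-2825 + L(16, 49))/(-3255 - 4207) = (-2825 + 16)/(-3255 - 4207) = -2809/(-7462) = -2809*(-1/7462) = 2809/7462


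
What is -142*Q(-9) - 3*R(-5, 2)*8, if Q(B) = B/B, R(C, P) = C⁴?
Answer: -15142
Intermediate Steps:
Q(B) = 1
-142*Q(-9) - 3*R(-5, 2)*8 = -142*1 - 3*(-5)⁴*8 = -142 - 3*625*8 = -142 - 1875*8 = -142 - 15000 = -15142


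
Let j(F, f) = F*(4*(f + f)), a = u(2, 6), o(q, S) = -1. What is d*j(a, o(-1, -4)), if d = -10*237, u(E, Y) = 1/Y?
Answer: 3160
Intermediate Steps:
u(E, Y) = 1/Y
a = ⅙ (a = 1/6 = ⅙ ≈ 0.16667)
j(F, f) = 8*F*f (j(F, f) = F*(4*(2*f)) = F*(8*f) = 8*F*f)
d = -2370
d*j(a, o(-1, -4)) = -18960*(-1)/6 = -2370*(-4/3) = 3160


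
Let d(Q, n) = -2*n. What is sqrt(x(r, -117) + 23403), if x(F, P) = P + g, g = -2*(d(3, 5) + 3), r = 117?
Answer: 10*sqrt(233) ≈ 152.64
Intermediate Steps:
g = 14 (g = -2*(-2*5 + 3) = -2*(-10 + 3) = -2*(-7) = 14)
x(F, P) = 14 + P (x(F, P) = P + 14 = 14 + P)
sqrt(x(r, -117) + 23403) = sqrt((14 - 117) + 23403) = sqrt(-103 + 23403) = sqrt(23300) = 10*sqrt(233)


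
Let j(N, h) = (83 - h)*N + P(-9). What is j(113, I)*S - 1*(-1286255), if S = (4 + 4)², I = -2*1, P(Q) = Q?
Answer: 1900399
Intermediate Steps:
I = -2
j(N, h) = -9 + N*(83 - h) (j(N, h) = (83 - h)*N - 9 = N*(83 - h) - 9 = -9 + N*(83 - h))
S = 64 (S = 8² = 64)
j(113, I)*S - 1*(-1286255) = (-9 + 83*113 - 1*113*(-2))*64 - 1*(-1286255) = (-9 + 9379 + 226)*64 + 1286255 = 9596*64 + 1286255 = 614144 + 1286255 = 1900399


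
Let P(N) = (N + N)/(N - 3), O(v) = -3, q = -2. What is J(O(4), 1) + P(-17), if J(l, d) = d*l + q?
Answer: -33/10 ≈ -3.3000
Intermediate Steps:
J(l, d) = -2 + d*l (J(l, d) = d*l - 2 = -2 + d*l)
P(N) = 2*N/(-3 + N) (P(N) = (2*N)/(-3 + N) = 2*N/(-3 + N))
J(O(4), 1) + P(-17) = (-2 + 1*(-3)) + 2*(-17)/(-3 - 17) = (-2 - 3) + 2*(-17)/(-20) = -5 + 2*(-17)*(-1/20) = -5 + 17/10 = -33/10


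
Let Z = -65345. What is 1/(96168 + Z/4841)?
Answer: 4841/465483943 ≈ 1.0400e-5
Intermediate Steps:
1/(96168 + Z/4841) = 1/(96168 - 65345/4841) = 1/(465483943/4841) = 4841/465483943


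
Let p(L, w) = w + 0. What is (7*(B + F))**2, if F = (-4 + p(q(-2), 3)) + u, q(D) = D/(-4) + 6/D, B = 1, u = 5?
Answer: 1225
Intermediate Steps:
q(D) = 6/D - D/4 (q(D) = D*(-1/4) + 6/D = -D/4 + 6/D = 6/D - D/4)
p(L, w) = w
F = 4 (F = (-4 + 3) + 5 = -1 + 5 = 4)
(7*(B + F))**2 = (7*(1 + 4))**2 = (7*5)**2 = 35**2 = 1225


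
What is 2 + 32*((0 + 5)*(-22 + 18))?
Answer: -638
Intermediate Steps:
2 + 32*((0 + 5)*(-22 + 18)) = 2 + 32*(5*(-4)) = 2 + 32*(-20) = 2 - 640 = -638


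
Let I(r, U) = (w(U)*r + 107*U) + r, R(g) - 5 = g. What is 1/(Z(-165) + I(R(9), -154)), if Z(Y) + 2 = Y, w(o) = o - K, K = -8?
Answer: -1/18675 ≈ -5.3547e-5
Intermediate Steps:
w(o) = 8 + o (w(o) = o - 1*(-8) = o + 8 = 8 + o)
R(g) = 5 + g
Z(Y) = -2 + Y
I(r, U) = r + 107*U + r*(8 + U) (I(r, U) = ((8 + U)*r + 107*U) + r = (r*(8 + U) + 107*U) + r = (107*U + r*(8 + U)) + r = r + 107*U + r*(8 + U))
1/(Z(-165) + I(R(9), -154)) = 1/((-2 - 165) + ((5 + 9) + 107*(-154) + (5 + 9)*(8 - 154))) = 1/(-167 + (14 - 16478 + 14*(-146))) = 1/(-167 + (14 - 16478 - 2044)) = 1/(-167 - 18508) = 1/(-18675) = -1/18675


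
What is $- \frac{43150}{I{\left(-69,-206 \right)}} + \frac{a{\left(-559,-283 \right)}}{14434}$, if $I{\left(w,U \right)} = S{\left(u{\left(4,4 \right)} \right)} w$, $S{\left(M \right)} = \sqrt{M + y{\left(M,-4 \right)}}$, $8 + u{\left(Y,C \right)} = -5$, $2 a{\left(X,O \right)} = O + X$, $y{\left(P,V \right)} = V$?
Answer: $- \frac{421}{14434} - \frac{43150 i \sqrt{17}}{1173} \approx -0.029167 - 151.67 i$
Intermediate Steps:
$a{\left(X,O \right)} = \frac{O}{2} + \frac{X}{2}$ ($a{\left(X,O \right)} = \frac{O + X}{2} = \frac{O}{2} + \frac{X}{2}$)
$u{\left(Y,C \right)} = -13$ ($u{\left(Y,C \right)} = -8 - 5 = -13$)
$S{\left(M \right)} = \sqrt{-4 + M}$ ($S{\left(M \right)} = \sqrt{M - 4} = \sqrt{-4 + M}$)
$I{\left(w,U \right)} = i w \sqrt{17}$ ($I{\left(w,U \right)} = \sqrt{-4 - 13} w = \sqrt{-17} w = i \sqrt{17} w = i w \sqrt{17}$)
$- \frac{43150}{I{\left(-69,-206 \right)}} + \frac{a{\left(-559,-283 \right)}}{14434} = - \frac{43150}{i \left(-69\right) \sqrt{17}} + \frac{\frac{1}{2} \left(-283\right) + \frac{1}{2} \left(-559\right)}{14434} = - \frac{43150}{\left(-69\right) i \sqrt{17}} + \left(- \frac{283}{2} - \frac{559}{2}\right) \frac{1}{14434} = - 43150 \frac{i \sqrt{17}}{1173} - \frac{421}{14434} = - \frac{43150 i \sqrt{17}}{1173} - \frac{421}{14434} = - \frac{421}{14434} - \frac{43150 i \sqrt{17}}{1173}$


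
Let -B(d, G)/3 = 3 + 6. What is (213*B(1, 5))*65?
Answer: -373815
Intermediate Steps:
B(d, G) = -27 (B(d, G) = -3*(3 + 6) = -3*9 = -27)
(213*B(1, 5))*65 = (213*(-27))*65 = -5751*65 = -373815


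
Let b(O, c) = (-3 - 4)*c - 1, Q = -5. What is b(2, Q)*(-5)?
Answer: -170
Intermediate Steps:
b(O, c) = -1 - 7*c (b(O, c) = -7*c - 1 = -1 - 7*c)
b(2, Q)*(-5) = (-1 - 7*(-5))*(-5) = (-1 + 35)*(-5) = 34*(-5) = -170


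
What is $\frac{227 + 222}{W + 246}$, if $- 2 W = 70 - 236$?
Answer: $\frac{449}{329} \approx 1.3647$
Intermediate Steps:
$W = 83$ ($W = - \frac{70 - 236}{2} = \left(- \frac{1}{2}\right) \left(-166\right) = 83$)
$\frac{227 + 222}{W + 246} = \frac{227 + 222}{83 + 246} = \frac{449}{329}$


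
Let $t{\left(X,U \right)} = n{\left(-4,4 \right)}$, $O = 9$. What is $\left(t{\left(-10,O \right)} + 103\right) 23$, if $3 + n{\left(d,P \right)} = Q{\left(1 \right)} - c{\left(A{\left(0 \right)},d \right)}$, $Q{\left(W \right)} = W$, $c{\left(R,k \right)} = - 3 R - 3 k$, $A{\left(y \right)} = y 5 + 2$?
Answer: $2185$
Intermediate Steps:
$A{\left(y \right)} = 2 + 5 y$ ($A{\left(y \right)} = 5 y + 2 = 2 + 5 y$)
$n{\left(d,P \right)} = 4 + 3 d$ ($n{\left(d,P \right)} = -3 - \left(-1 - 3 d - 3 \left(2 + 5 \cdot 0\right)\right) = -3 - \left(-1 - 3 d - 3 \left(2 + 0\right)\right) = -3 - \left(-1 - 6 - 3 d\right) = -3 - \left(-7 - 3 d\right) = -3 + \left(1 + \left(6 + 3 d\right)\right) = -3 + \left(7 + 3 d\right) = 4 + 3 d$)
$t{\left(X,U \right)} = -8$ ($t{\left(X,U \right)} = 4 + 3 \left(-4\right) = 4 - 12 = -8$)
$\left(t{\left(-10,O \right)} + 103\right) 23 = \left(-8 + 103\right) 23 = 95 \cdot 23 = 2185$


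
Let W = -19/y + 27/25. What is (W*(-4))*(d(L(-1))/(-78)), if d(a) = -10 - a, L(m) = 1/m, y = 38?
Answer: -87/325 ≈ -0.26769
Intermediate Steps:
W = 29/50 (W = -19/38 + 27/25 = -19*1/38 + 27*(1/25) = -½ + 27/25 = 29/50 ≈ 0.58000)
(W*(-4))*(d(L(-1))/(-78)) = ((29/50)*(-4))*((-10 - 1/(-1))/(-78)) = -58*(-10 - 1*(-1))*(-1)/(25*78) = -58*(-10 + 1)*(-1)/(25*78) = -(-522)*(-1)/(25*78) = -58/25*3/26 = -87/325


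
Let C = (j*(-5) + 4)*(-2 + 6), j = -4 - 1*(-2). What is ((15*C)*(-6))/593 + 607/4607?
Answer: -22859329/2731951 ≈ -8.3674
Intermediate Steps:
j = -2 (j = -4 + 2 = -2)
C = 56 (C = (-2*(-5) + 4)*(-2 + 6) = (10 + 4)*4 = 14*4 = 56)
((15*C)*(-6))/593 + 607/4607 = ((15*56)*(-6))/593 + 607/4607 = (840*(-6))*(1/593) + 607*(1/4607) = -5040*1/593 + 607/4607 = -5040/593 + 607/4607 = -22859329/2731951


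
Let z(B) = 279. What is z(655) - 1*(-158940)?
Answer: 159219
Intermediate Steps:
z(655) - 1*(-158940) = 279 - 1*(-158940) = 279 + 158940 = 159219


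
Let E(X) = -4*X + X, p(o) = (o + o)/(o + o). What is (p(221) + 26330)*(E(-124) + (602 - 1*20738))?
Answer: -520405884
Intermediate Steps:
p(o) = 1 (p(o) = (2*o)/((2*o)) = (2*o)*(1/(2*o)) = 1)
E(X) = -3*X
(p(221) + 26330)*(E(-124) + (602 - 1*20738)) = (1 + 26330)*(-3*(-124) + (602 - 1*20738)) = 26331*(372 + (602 - 20738)) = 26331*(372 - 20136) = 26331*(-19764) = -520405884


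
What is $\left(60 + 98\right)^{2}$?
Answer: $24964$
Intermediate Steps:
$\left(60 + 98\right)^{2} = 158^{2} = 24964$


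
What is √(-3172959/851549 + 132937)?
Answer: √96394662541207246/851549 ≈ 364.60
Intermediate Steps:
√(-3172959/851549 + 132937) = √(113199196454/851549) = √96394662541207246/851549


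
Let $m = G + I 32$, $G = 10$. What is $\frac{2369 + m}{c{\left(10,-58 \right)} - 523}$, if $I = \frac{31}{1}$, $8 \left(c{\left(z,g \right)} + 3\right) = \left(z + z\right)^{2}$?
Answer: $- \frac{3371}{476} \approx -7.0819$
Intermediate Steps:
$c{\left(z,g \right)} = -3 + \frac{z^{2}}{2}$ ($c{\left(z,g \right)} = -3 + \frac{\left(z + z\right)^{2}}{8} = -3 + \frac{\left(2 z\right)^{2}}{8} = -3 + \frac{4 z^{2}}{8} = -3 + \frac{z^{2}}{2}$)
$I = 31$ ($I = 31 \cdot 1 = 31$)
$m = 1002$ ($m = 10 + 31 \cdot 32 = 10 + 992 = 1002$)
$\frac{2369 + m}{c{\left(10,-58 \right)} - 523} = \frac{2369 + 1002}{\left(-3 + \frac{10^{2}}{2}\right) - 523} = \frac{3371}{\left(-3 + \frac{1}{2} \cdot 100\right) - 523} = \frac{3371}{\left(-3 + 50\right) - 523} = \frac{3371}{47 - 523} = \frac{3371}{-476} = 3371 \left(- \frac{1}{476}\right) = - \frac{3371}{476}$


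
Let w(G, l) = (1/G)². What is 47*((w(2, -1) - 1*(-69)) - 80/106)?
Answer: 682487/212 ≈ 3219.3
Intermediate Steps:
w(G, l) = G⁻² (w(G, l) = (1/G)² = G⁻²)
47*((w(2, -1) - 1*(-69)) - 80/106) = 47*((2⁻² - 1*(-69)) - 80/106) = 47*((¼ + 69) - 80*1/106) = 47*(277/4 - 40/53) = 47*(14521/212) = 682487/212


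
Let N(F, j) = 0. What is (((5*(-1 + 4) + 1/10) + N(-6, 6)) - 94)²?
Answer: 622521/100 ≈ 6225.2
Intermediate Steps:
(((5*(-1 + 4) + 1/10) + N(-6, 6)) - 94)² = (((5*(-1 + 4) + 1/10) + 0) - 94)² = (((5*3 + ⅒) + 0) - 94)² = (((15 + ⅒) + 0) - 94)² = ((151/10 + 0) - 94)² = (151/10 - 94)² = (-789/10)² = 622521/100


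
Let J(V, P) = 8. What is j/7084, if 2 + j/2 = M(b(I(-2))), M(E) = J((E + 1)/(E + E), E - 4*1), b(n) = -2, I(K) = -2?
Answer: 3/1771 ≈ 0.0016940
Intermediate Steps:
M(E) = 8
j = 12 (j = -4 + 2*8 = -4 + 16 = 12)
j/7084 = 12/7084 = 12*(1/7084) = 3/1771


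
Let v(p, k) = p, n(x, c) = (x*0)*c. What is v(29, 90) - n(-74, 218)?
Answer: 29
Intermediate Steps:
n(x, c) = 0 (n(x, c) = 0*c = 0)
v(29, 90) - n(-74, 218) = 29 - 1*0 = 29 + 0 = 29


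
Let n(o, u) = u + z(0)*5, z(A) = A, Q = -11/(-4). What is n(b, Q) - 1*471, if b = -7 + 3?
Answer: -1873/4 ≈ -468.25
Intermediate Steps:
Q = 11/4 (Q = -11*(-1/4) = 11/4 ≈ 2.7500)
b = -4
n(o, u) = u (n(o, u) = u + 0*5 = u + 0 = u)
n(b, Q) - 1*471 = 11/4 - 1*471 = 11/4 - 471 = -1873/4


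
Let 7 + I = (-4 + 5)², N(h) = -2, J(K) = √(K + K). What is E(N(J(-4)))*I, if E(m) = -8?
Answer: 48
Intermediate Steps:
J(K) = √2*√K (J(K) = √(2*K) = √2*√K)
I = -6 (I = -7 + (-4 + 5)² = -7 + 1² = -7 + 1 = -6)
E(N(J(-4)))*I = -8*(-6) = 48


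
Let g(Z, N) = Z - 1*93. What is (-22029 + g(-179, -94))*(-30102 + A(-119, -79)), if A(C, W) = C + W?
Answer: 675720300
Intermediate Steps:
g(Z, N) = -93 + Z (g(Z, N) = Z - 93 = -93 + Z)
(-22029 + g(-179, -94))*(-30102 + A(-119, -79)) = (-22029 + (-93 - 179))*(-30102 + (-119 - 79)) = (-22029 - 272)*(-30102 - 198) = -22301*(-30300) = 675720300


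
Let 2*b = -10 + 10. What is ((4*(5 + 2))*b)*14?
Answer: 0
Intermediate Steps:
b = 0 (b = (-10 + 10)/2 = (1/2)*0 = 0)
((4*(5 + 2))*b)*14 = ((4*(5 + 2))*0)*14 = ((4*7)*0)*14 = (28*0)*14 = 0*14 = 0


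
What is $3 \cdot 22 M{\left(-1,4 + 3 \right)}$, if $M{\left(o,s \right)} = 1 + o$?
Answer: $0$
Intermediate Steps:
$3 \cdot 22 M{\left(-1,4 + 3 \right)} = 3 \cdot 22 \left(1 - 1\right) = 66 \cdot 0 = 0$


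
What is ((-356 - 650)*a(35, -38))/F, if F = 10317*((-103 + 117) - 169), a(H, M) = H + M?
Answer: -1006/533045 ≈ -0.0018873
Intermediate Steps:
F = -1599135 (F = 10317*(14 - 169) = 10317*(-155) = -1599135)
((-356 - 650)*a(35, -38))/F = ((-356 - 650)*(35 - 38))/(-1599135) = -1006*(-3)*(-1/1599135) = 3018*(-1/1599135) = -1006/533045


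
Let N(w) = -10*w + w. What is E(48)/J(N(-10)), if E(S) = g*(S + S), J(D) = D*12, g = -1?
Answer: -4/45 ≈ -0.088889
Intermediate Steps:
N(w) = -9*w
J(D) = 12*D
E(S) = -2*S (E(S) = -(S + S) = -2*S)
E(48)/J(N(-10)) = (-2*48)/((12*(-9*(-10)))) = -96/(12*90) = -96/1080 = -96*1/1080 = -4/45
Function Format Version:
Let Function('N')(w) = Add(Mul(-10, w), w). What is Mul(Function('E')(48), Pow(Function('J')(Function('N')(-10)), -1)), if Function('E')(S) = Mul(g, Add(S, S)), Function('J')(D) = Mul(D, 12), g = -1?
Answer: Rational(-4, 45) ≈ -0.088889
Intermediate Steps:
Function('N')(w) = Mul(-9, w)
Function('J')(D) = Mul(12, D)
Function('E')(S) = Mul(-2, S) (Function('E')(S) = Mul(-1, Add(S, S)) = Mul(-1, Mul(2, S)) = Mul(-2, S))
Mul(Function('E')(48), Pow(Function('J')(Function('N')(-10)), -1)) = Mul(Mul(-2, 48), Pow(Mul(12, Mul(-9, -10)), -1)) = Mul(-96, Pow(Mul(12, 90), -1)) = Mul(-96, Pow(1080, -1)) = Mul(-96, Rational(1, 1080)) = Rational(-4, 45)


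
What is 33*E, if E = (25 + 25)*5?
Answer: 8250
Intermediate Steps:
E = 250 (E = 50*5 = 250)
33*E = 33*250 = 8250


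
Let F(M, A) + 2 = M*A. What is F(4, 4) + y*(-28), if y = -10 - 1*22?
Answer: 910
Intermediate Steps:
y = -32 (y = -10 - 22 = -32)
F(M, A) = -2 + A*M (F(M, A) = -2 + M*A = -2 + A*M)
F(4, 4) + y*(-28) = (-2 + 4*4) - 32*(-28) = (-2 + 16) + 896 = 14 + 896 = 910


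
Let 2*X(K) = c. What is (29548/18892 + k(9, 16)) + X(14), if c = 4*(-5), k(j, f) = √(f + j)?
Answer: -16228/4723 ≈ -3.4360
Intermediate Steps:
c = -20
X(K) = -10 (X(K) = (½)*(-20) = -10)
(29548/18892 + k(9, 16)) + X(14) = (29548/18892 + √(16 + 9)) - 10 = (29548*(1/18892) + √25) - 10 = (7387/4723 + 5) - 10 = 31002/4723 - 10 = -16228/4723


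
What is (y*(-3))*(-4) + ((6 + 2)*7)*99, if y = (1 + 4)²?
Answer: 5844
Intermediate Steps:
y = 25 (y = 5² = 25)
(y*(-3))*(-4) + ((6 + 2)*7)*99 = (25*(-3))*(-4) + ((6 + 2)*7)*99 = -75*(-4) + (8*7)*99 = 300 + 56*99 = 300 + 5544 = 5844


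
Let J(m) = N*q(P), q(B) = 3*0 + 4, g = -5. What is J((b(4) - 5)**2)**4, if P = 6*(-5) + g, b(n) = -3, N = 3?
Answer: 20736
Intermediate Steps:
P = -35 (P = 6*(-5) - 5 = -30 - 5 = -35)
q(B) = 4 (q(B) = 0 + 4 = 4)
J(m) = 12 (J(m) = 3*4 = 12)
J((b(4) - 5)**2)**4 = 12**4 = 20736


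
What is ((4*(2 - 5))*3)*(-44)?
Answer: 1584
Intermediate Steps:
((4*(2 - 5))*3)*(-44) = ((4*(-3))*3)*(-44) = -12*3*(-44) = -36*(-44) = 1584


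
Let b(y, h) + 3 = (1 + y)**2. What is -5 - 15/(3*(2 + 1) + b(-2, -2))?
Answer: -50/7 ≈ -7.1429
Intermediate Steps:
b(y, h) = -3 + (1 + y)**2
-5 - 15/(3*(2 + 1) + b(-2, -2)) = -5 - 15/(3*(2 + 1) + (-3 + (1 - 2)**2)) = -5 - 15/(3*3 + (-3 + (-1)**2)) = -5 - 15/(9 + (-3 + 1)) = -5 - 15/(9 - 2) = -5 - 15/7 = -50/7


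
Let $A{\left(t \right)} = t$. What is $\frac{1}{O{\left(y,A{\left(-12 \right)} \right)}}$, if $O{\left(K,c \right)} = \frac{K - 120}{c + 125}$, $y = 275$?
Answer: $\frac{113}{155} \approx 0.72903$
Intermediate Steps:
$O{\left(K,c \right)} = \frac{-120 + K}{125 + c}$
$\frac{1}{O{\left(y,A{\left(-12 \right)} \right)}} = \frac{1}{\frac{1}{125 - 12} \left(-120 + 275\right)} = \frac{1}{\frac{1}{113} \cdot 155} = \frac{1}{\frac{155}{113}} = \frac{113}{155}$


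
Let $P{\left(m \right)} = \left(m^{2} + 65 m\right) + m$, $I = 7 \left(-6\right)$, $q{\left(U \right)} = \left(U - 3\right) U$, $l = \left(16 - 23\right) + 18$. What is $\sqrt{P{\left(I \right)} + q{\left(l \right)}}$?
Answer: $2 i \sqrt{230} \approx 30.332 i$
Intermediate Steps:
$l = 11$ ($l = -7 + 18 = 11$)
$q{\left(U \right)} = U \left(-3 + U\right)$ ($q{\left(U \right)} = \left(-3 + U\right) U = U \left(-3 + U\right)$)
$I = -42$
$P{\left(m \right)} = m^{2} + 66 m$
$\sqrt{P{\left(I \right)} + q{\left(l \right)}} = \sqrt{- 42 \left(66 - 42\right) + 11 \left(-3 + 11\right)} = \sqrt{\left(-42\right) 24 + 11 \cdot 8} = \sqrt{-1008 + 88} = \sqrt{-920} = 2 i \sqrt{230}$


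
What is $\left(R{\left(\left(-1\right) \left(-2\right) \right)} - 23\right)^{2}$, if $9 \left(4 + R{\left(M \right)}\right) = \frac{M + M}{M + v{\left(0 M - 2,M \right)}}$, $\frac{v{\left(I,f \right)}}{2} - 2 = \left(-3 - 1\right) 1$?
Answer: $\frac{60025}{81} \approx 741.05$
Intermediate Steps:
$v{\left(I,f \right)} = -4$ ($v{\left(I,f \right)} = 4 + 2 \left(-3 - 1\right) 1 = 4 + 2 \left(\left(-4\right) 1\right) = 4 + 2 \left(-4\right) = 4 - 8 = -4$)
$R{\left(M \right)} = -4 + \frac{2 M}{9 \left(-4 + M\right)}$ ($R{\left(M \right)} = -4 + \frac{\left(M + M\right) \frac{1}{M - 4}}{9} = -4 + \frac{2 M \frac{1}{-4 + M}}{9} = -4 + \frac{2 M}{9 \left(-4 + M\right)}$)
$\left(R{\left(\left(-1\right) \left(-2\right) \right)} - 23\right)^{2} = \left(\frac{2 \left(72 - 17 \left(\left(-1\right) \left(-2\right)\right)\right)}{9 \left(-4 - -2\right)} - 23\right)^{2} = \left(\frac{2 \left(72 - 34\right)}{9 \left(-4 + 2\right)} - 23\right)^{2} = \left(\frac{2 \left(72 - 34\right)}{9 \left(-2\right)} - 23\right)^{2} = \left(\frac{2}{9} \left(- \frac{1}{2}\right) 38 - 23\right)^{2} = \left(- \frac{38}{9} - 23\right)^{2} = \left(- \frac{245}{9}\right)^{2} = \frac{60025}{81}$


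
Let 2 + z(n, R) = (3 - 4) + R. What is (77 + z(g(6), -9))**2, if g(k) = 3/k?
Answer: 4225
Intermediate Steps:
z(n, R) = -3 + R (z(n, R) = -2 + ((3 - 4) + R) = -2 + (-1 + R) = -3 + R)
(77 + z(g(6), -9))**2 = (77 + (-3 - 9))**2 = (77 - 12)**2 = 65**2 = 4225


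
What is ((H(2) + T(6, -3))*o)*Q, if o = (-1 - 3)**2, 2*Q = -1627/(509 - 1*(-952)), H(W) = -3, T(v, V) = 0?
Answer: 13016/487 ≈ 26.727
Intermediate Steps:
Q = -1627/2922 (Q = (-1627/(509 - 1*(-952)))/2 = (-1627/(509 + 952))/2 = (-1627/1461)/2 = (-1627*1/1461)/2 = (1/2)*(-1627/1461) = -1627/2922 ≈ -0.55681)
o = 16 (o = (-4)**2 = 16)
((H(2) + T(6, -3))*o)*Q = ((-3 + 0)*16)*(-1627/2922) = -3*16*(-1627/2922) = -48*(-1627/2922) = 13016/487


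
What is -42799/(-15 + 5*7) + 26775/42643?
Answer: -1824542257/852860 ≈ -2139.3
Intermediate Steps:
-42799/(-15 + 5*7) + 26775/42643 = -42799/(-15 + 35) + 26775*(1/42643) = -42799/20 + 26775/42643 = -1824542257/852860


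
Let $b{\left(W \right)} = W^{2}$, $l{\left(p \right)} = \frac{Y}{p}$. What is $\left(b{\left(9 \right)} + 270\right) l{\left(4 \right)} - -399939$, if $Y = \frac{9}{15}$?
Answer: $\frac{7999833}{20} \approx 3.9999 \cdot 10^{5}$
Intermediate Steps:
$Y = \frac{3}{5}$ ($Y = 9 \cdot \frac{1}{15} = \frac{3}{5} \approx 0.6$)
$l{\left(p \right)} = \frac{3}{5 p}$
$\left(b{\left(9 \right)} + 270\right) l{\left(4 \right)} - -399939 = \left(9^{2} + 270\right) \frac{3}{5 \cdot 4} - -399939 = \left(81 + 270\right) \frac{3}{5} \cdot \frac{1}{4} + 399939 = 351 \cdot \frac{3}{20} + 399939 = \frac{1053}{20} + 399939 = \frac{7999833}{20}$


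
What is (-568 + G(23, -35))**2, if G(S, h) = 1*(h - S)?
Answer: 391876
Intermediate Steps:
G(S, h) = h - S
(-568 + G(23, -35))**2 = (-568 + (-35 - 1*23))**2 = (-568 + (-35 - 23))**2 = (-568 - 58)**2 = (-626)**2 = 391876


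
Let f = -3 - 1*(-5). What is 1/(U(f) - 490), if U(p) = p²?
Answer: -1/486 ≈ -0.0020576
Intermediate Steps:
f = 2 (f = -3 + 5 = 2)
1/(U(f) - 490) = 1/(2² - 490) = 1/(4 - 490) = 1/(-486) = -1/486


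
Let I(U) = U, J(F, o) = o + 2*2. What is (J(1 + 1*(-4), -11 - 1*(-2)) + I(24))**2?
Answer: 361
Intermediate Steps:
J(F, o) = 4 + o (J(F, o) = o + 4 = 4 + o)
(J(1 + 1*(-4), -11 - 1*(-2)) + I(24))**2 = ((4 + (-11 - 1*(-2))) + 24)**2 = ((4 + (-11 + 2)) + 24)**2 = ((4 - 9) + 24)**2 = (-5 + 24)**2 = 19**2 = 361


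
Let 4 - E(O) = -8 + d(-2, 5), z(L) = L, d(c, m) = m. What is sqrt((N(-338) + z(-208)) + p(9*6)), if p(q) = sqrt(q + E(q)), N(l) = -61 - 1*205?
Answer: sqrt(-474 + sqrt(61)) ≈ 21.591*I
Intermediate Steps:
E(O) = 7 (E(O) = 4 - (-8 + 5) = 4 - 1*(-3) = 4 + 3 = 7)
N(l) = -266 (N(l) = -61 - 205 = -266)
p(q) = sqrt(7 + q) (p(q) = sqrt(q + 7) = sqrt(7 + q))
sqrt((N(-338) + z(-208)) + p(9*6)) = sqrt((-266 - 208) + sqrt(7 + 9*6)) = sqrt(-474 + sqrt(7 + 54)) = sqrt(-474 + sqrt(61))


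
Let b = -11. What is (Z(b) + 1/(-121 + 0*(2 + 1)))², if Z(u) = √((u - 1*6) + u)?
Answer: (1 - 242*I*√7)²/14641 ≈ -28.0 - 0.087463*I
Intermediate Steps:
Z(u) = √(-6 + 2*u) (Z(u) = √((u - 6) + u) = √((-6 + u) + u) = √(-6 + 2*u))
(Z(b) + 1/(-121 + 0*(2 + 1)))² = (√(-6 + 2*(-11)) + 1/(-121 + 0*(2 + 1)))² = (√(-6 - 22) + 1/(-121 + 0*3))² = (√(-28) + 1/(-121 + 0))² = (2*I*√7 + 1/(-121))² = (2*I*√7 - 1/121)² = (-1/121 + 2*I*√7)²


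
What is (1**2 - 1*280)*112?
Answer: -31248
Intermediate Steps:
(1**2 - 1*280)*112 = (1 - 280)*112 = -279*112 = -31248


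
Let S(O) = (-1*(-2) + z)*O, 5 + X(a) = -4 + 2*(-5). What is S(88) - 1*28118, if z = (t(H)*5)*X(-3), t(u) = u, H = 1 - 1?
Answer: -27942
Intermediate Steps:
X(a) = -19 (X(a) = -5 + (-4 + 2*(-5)) = -5 + (-4 - 10) = -5 - 14 = -19)
H = 0
z = 0 (z = (0*5)*(-19) = 0*(-19) = 0)
S(O) = 2*O (S(O) = (-1*(-2) + 0)*O = (2 + 0)*O = 2*O)
S(88) - 1*28118 = 2*88 - 1*28118 = 176 - 28118 = -27942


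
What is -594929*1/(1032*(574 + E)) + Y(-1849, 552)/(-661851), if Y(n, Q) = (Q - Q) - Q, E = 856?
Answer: -43659970451/108525914640 ≈ -0.40230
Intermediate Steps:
Y(n, Q) = -Q (Y(n, Q) = 0 - Q = -Q)
-594929*1/(1032*(574 + E)) + Y(-1849, 552)/(-661851) = -594929*1/(1032*(574 + 856)) - 1*552/(-661851) = -594929/(1430*1032) - 552*(-1/661851) = -594929/1475760 + 184/220617 = -43659970451/108525914640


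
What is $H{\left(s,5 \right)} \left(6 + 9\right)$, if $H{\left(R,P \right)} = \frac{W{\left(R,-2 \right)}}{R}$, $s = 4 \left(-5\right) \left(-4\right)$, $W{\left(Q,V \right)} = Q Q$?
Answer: $1200$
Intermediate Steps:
$W{\left(Q,V \right)} = Q^{2}$
$s = 80$ ($s = \left(-20\right) \left(-4\right) = 80$)
$H{\left(R,P \right)} = R$ ($H{\left(R,P \right)} = \frac{R^{2}}{R} = R$)
$H{\left(s,5 \right)} \left(6 + 9\right) = 80 \left(6 + 9\right) = 80 \cdot 15 = 1200$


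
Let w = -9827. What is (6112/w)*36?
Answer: -220032/9827 ≈ -22.391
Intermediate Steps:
(6112/w)*36 = (6112/(-9827))*36 = (6112*(-1/9827))*36 = -6112/9827*36 = -220032/9827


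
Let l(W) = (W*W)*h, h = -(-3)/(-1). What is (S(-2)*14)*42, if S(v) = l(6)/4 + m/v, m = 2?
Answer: -16464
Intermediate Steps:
h = -3 (h = -(-3)*(-1) = -1*3 = -3)
l(W) = -3*W² (l(W) = (W*W)*(-3) = W²*(-3) = -3*W²)
S(v) = -27 + 2/v (S(v) = -3*6²/4 + 2/v = -3*36*(¼) + 2/v = -108*¼ + 2/v = -27 + 2/v)
(S(-2)*14)*42 = ((-27 + 2/(-2))*14)*42 = ((-27 + 2*(-½))*14)*42 = ((-27 - 1)*14)*42 = -28*14*42 = -392*42 = -16464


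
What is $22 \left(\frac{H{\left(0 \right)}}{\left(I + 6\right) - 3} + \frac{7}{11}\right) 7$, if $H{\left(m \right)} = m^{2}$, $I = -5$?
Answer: $98$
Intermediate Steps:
$22 \left(\frac{H{\left(0 \right)}}{\left(I + 6\right) - 3} + \frac{7}{11}\right) 7 = 22 \left(\frac{0^{2}}{\left(-5 + 6\right) - 3} + \frac{7}{11}\right) 7 = 22 \left(\frac{0}{1 - 3} + 7 \cdot \frac{1}{11}\right) 7 = 22 \left(\frac{0}{-2} + \frac{7}{11}\right) 7 = 22 \left(0 \left(- \frac{1}{2}\right) + \frac{7}{11}\right) 7 = 22 \left(0 + \frac{7}{11}\right) 7 = 22 \cdot \frac{7}{11} \cdot 7 = 14 \cdot 7 = 98$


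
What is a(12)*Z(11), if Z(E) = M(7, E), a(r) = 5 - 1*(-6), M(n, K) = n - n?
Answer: 0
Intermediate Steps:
M(n, K) = 0
a(r) = 11 (a(r) = 5 + 6 = 11)
Z(E) = 0
a(12)*Z(11) = 11*0 = 0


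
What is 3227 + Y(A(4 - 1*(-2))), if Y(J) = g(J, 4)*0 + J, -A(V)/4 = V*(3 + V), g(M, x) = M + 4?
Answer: 3011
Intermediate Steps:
g(M, x) = 4 + M
A(V) = -4*V*(3 + V)
Y(J) = J (Y(J) = (4 + J)*0 + J = 0 + J = J)
3227 + Y(A(4 - 1*(-2))) = 3227 - 4*(4 - 1*(-2))*(3 + (4 - 1*(-2))) = 3227 - 4*(4 + 2)*(3 + (4 + 2)) = 3227 - 4*6*(3 + 6) = 3227 - 4*6*9 = 3227 - 216 = 3011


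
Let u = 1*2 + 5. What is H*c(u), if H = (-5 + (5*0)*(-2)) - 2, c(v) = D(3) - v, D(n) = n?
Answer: 28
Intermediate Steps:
u = 7 (u = 2 + 5 = 7)
c(v) = 3 - v
H = -7 (H = (-5 + 0*(-2)) - 2 = (-5 + 0) - 2 = -5 - 2 = -7)
H*c(u) = -7*(3 - 1*7) = -7*(3 - 7) = -7*(-4) = 28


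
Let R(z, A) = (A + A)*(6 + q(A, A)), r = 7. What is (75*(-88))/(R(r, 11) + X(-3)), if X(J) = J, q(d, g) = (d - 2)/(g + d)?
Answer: -1100/23 ≈ -47.826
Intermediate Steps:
q(d, g) = (-2 + d)/(d + g)
R(z, A) = 2*A*(6 + (-2 + A)/(2*A)) (R(z, A) = (A + A)*(6 + (-2 + A)/(A + A)) = (2*A)*(6 + (-2 + A)/((2*A))) = (2*A)*(6 + (1/(2*A))*(-2 + A)) = (2*A)*(6 + (-2 + A)/(2*A)) = 2*A*(6 + (-2 + A)/(2*A)))
(75*(-88))/(R(r, 11) + X(-3)) = (75*(-88))/((-2 + 13*11) - 3) = -6600/((-2 + 143) - 3) = -6600/(141 - 3) = -6600/138 = -6600*1/138 = -1100/23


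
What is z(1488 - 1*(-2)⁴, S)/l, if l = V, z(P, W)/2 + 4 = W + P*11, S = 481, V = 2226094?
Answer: 16669/1113047 ≈ 0.014976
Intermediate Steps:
z(P, W) = -8 + 2*W + 22*P (z(P, W) = -8 + 2*(W + P*11) = -8 + 2*(W + 11*P) = -8 + (2*W + 22*P) = -8 + 2*W + 22*P)
l = 2226094
z(1488 - 1*(-2)⁴, S)/l = (-8 + 2*481 + 22*(1488 - 1*(-2)⁴))/2226094 = (-8 + 962 + 22*(1488 - 1*16))*(1/2226094) = (-8 + 962 + 22*(1488 - 16))*(1/2226094) = (-8 + 962 + 22*1472)*(1/2226094) = (-8 + 962 + 32384)*(1/2226094) = 33338*(1/2226094) = 16669/1113047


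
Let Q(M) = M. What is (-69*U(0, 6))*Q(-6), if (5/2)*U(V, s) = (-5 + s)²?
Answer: 828/5 ≈ 165.60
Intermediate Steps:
U(V, s) = 2*(-5 + s)²/5
(-69*U(0, 6))*Q(-6) = -138*(-5 + 6)²/5*(-6) = -138*1²/5*(-6) = -138/5*(-6) = 828/5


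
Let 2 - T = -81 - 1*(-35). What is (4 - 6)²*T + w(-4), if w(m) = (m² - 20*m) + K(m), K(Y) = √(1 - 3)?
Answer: 288 + I*√2 ≈ 288.0 + 1.4142*I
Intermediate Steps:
T = 48 (T = 2 - (-81 - 1*(-35)) = 2 - (-81 + 35) = 2 - 1*(-46) = 2 + 46 = 48)
K(Y) = I*√2 (K(Y) = √(-2) = I*√2)
w(m) = m² - 20*m + I*√2 (w(m) = (m² - 20*m) + I*√2 = m² - 20*m + I*√2)
(4 - 6)²*T + w(-4) = (4 - 6)²*48 + ((-4)² - 20*(-4) + I*√2) = (-2)²*48 + (16 + 80 + I*√2) = 4*48 + (96 + I*√2) = 192 + (96 + I*√2) = 288 + I*√2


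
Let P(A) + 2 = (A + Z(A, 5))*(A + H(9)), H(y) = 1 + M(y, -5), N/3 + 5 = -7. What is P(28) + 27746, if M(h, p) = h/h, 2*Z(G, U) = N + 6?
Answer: 28134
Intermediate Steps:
N = -36 (N = -15 + 3*(-7) = -15 - 21 = -36)
Z(G, U) = -15 (Z(G, U) = (-36 + 6)/2 = (1/2)*(-30) = -15)
M(h, p) = 1
H(y) = 2 (H(y) = 1 + 1 = 2)
P(A) = -2 + (-15 + A)*(2 + A) (P(A) = -2 + (A - 15)*(A + 2) = -2 + (-15 + A)*(2 + A))
P(28) + 27746 = (-32 + 28**2 - 13*28) + 27746 = (-32 + 784 - 364) + 27746 = 388 + 27746 = 28134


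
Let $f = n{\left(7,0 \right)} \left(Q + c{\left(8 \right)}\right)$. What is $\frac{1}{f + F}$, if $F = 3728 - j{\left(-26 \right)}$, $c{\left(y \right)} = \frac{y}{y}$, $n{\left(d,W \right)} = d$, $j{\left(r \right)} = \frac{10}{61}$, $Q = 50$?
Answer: $\frac{61}{249175} \approx 0.00024481$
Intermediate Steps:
$j{\left(r \right)} = \frac{10}{61}$ ($j{\left(r \right)} = 10 \cdot \frac{1}{61} = \frac{10}{61}$)
$c{\left(y \right)} = 1$
$F = \frac{227398}{61}$ ($F = 3728 - \frac{10}{61} = \frac{227398}{61} \approx 3727.8$)
$f = 357$ ($f = 7 \left(50 + 1\right) = 7 \cdot 51 = 357$)
$\frac{1}{f + F} = \frac{1}{357 + \frac{227398}{61}} = \frac{1}{\frac{249175}{61}} = \frac{61}{249175}$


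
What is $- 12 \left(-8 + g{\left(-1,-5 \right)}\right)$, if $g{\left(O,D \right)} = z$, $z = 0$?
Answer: $96$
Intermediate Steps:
$g{\left(O,D \right)} = 0$
$- 12 \left(-8 + g{\left(-1,-5 \right)}\right) = - 12 \left(-8 + 0\right) = \left(-12\right) \left(-8\right) = 96$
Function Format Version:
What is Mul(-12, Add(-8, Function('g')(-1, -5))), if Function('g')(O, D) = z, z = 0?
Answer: 96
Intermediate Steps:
Function('g')(O, D) = 0
Mul(-12, Add(-8, Function('g')(-1, -5))) = Mul(-12, Add(-8, 0)) = Mul(-12, -8) = 96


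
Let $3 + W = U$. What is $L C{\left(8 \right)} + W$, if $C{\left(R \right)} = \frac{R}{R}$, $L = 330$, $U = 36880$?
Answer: $37207$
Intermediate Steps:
$W = 36877$ ($W = -3 + 36880 = 36877$)
$C{\left(R \right)} = 1$
$L C{\left(8 \right)} + W = 330 \cdot 1 + 36877 = 330 + 36877 = 37207$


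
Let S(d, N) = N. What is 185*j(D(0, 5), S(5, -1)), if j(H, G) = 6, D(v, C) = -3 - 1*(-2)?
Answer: 1110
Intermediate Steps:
D(v, C) = -1 (D(v, C) = -3 + 2 = -1)
185*j(D(0, 5), S(5, -1)) = 185*6 = 1110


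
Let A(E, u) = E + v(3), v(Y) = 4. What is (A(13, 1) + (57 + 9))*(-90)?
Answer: -7470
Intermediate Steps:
A(E, u) = 4 + E (A(E, u) = E + 4 = 4 + E)
(A(13, 1) + (57 + 9))*(-90) = ((4 + 13) + (57 + 9))*(-90) = (17 + 66)*(-90) = 83*(-90) = -7470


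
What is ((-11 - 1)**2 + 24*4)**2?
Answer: 57600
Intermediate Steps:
((-11 - 1)**2 + 24*4)**2 = ((-12)**2 + 96)**2 = (144 + 96)**2 = 240**2 = 57600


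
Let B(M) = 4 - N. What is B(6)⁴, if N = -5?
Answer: 6561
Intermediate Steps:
B(M) = 9 (B(M) = 4 - 1*(-5) = 4 + 5 = 9)
B(6)⁴ = 9⁴ = 6561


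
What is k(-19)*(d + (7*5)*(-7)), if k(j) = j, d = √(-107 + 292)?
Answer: 4655 - 19*√185 ≈ 4396.6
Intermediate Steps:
d = √185 ≈ 13.601
k(-19)*(d + (7*5)*(-7)) = -19*(√185 + (7*5)*(-7)) = -19*(√185 + 35*(-7)) = -19*(√185 - 245) = -19*(-245 + √185) = 4655 - 19*√185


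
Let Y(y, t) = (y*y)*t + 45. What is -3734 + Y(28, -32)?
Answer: -28777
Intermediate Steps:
Y(y, t) = 45 + t*y² (Y(y, t) = y²*t + 45 = t*y² + 45 = 45 + t*y²)
-3734 + Y(28, -32) = -3734 + (45 - 32*28²) = -3734 + (45 - 32*784) = -3734 + (45 - 25088) = -3734 - 25043 = -28777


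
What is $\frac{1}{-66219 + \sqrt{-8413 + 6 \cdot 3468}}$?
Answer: $- \frac{66219}{4384943566} - \frac{\sqrt{12395}}{4384943566} \approx -1.5127 \cdot 10^{-5}$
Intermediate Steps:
$\frac{1}{-66219 + \sqrt{-8413 + 6 \cdot 3468}} = \frac{1}{-66219 + \sqrt{-8413 + 20808}} = \frac{1}{-66219 + \sqrt{12395}}$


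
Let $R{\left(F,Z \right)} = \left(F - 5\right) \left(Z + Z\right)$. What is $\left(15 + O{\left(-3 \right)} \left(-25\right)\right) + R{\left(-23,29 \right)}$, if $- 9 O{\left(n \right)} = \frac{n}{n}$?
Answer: $- \frac{14456}{9} \approx -1606.2$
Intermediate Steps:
$R{\left(F,Z \right)} = 2 Z \left(-5 + F\right)$ ($R{\left(F,Z \right)} = \left(-5 + F\right) 2 Z = 2 Z \left(-5 + F\right)$)
$O{\left(n \right)} = - \frac{1}{9}$ ($O{\left(n \right)} = - \frac{n \frac{1}{n}}{9} = \left(- \frac{1}{9}\right) 1 = - \frac{1}{9}$)
$\left(15 + O{\left(-3 \right)} \left(-25\right)\right) + R{\left(-23,29 \right)} = \left(15 - - \frac{25}{9}\right) + 2 \cdot 29 \left(-5 - 23\right) = \left(15 + \frac{25}{9}\right) + 2 \cdot 29 \left(-28\right) = \frac{160}{9} - 1624 = - \frac{14456}{9}$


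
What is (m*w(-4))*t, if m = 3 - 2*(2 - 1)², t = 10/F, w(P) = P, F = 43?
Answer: -40/43 ≈ -0.93023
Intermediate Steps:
t = 10/43 ≈ 0.23256
m = 1 (m = 3 - 2*1² = 3 - 2*1 = 3 - 2 = 1)
(m*w(-4))*t = (1*(-4))*(10/43) = -4*10/43 = -40/43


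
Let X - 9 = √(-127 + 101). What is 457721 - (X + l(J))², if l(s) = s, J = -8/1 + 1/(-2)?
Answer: 1830987/4 - I*√26 ≈ 4.5775e+5 - 5.099*I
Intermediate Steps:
J = -17/2 (J = -8*1 + 1*(-½) = -8 - ½ = -17/2 ≈ -8.5000)
X = 9 + I*√26 (X = 9 + √(-127 + 101) = 9 + √(-26) = 9 + I*√26 ≈ 9.0 + 5.099*I)
457721 - (X + l(J))² = 457721 - ((9 + I*√26) - 17/2)² = 457721 - (½ + I*√26)²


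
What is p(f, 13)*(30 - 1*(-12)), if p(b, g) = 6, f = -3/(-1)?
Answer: 252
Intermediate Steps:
f = 3 (f = -3*(-1) = 3)
p(f, 13)*(30 - 1*(-12)) = 6*(30 - 1*(-12)) = 6*(30 + 12) = 6*42 = 252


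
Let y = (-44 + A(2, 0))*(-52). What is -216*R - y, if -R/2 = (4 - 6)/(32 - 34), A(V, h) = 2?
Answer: -1752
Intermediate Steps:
R = -2 (R = -2*(4 - 6)/(32 - 34) = -(-4)/(-2) = -(-4)*(-1)/2 = -2*1 = -2)
y = 2184 (y = (-44 + 2)*(-52) = -42*(-52) = 2184)
-216*R - y = -216*(-2) - 1*2184 = 432 - 2184 = -1752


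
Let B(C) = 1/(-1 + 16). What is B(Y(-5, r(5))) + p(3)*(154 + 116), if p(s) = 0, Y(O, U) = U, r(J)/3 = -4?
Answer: 1/15 ≈ 0.066667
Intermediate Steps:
r(J) = -12 (r(J) = 3*(-4) = -12)
B(C) = 1/15
B(Y(-5, r(5))) + p(3)*(154 + 116) = 1/15 + 0*(154 + 116) = 1/15 + 0*270 = 1/15 + 0 = 1/15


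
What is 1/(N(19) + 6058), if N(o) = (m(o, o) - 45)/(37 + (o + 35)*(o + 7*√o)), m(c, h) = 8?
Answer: 1066769033/6462513275895 + 518*√19/2154171091965 ≈ 0.00016507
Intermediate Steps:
N(o) = -37/(37 + (35 + o)*(o + 7*√o)) (N(o) = (8 - 45)/(37 + (o + 35)*(o + 7*√o)) = -37/(37 + (35 + o)*(o + 7*√o)))
1/(N(19) + 6058) = 1/(-37/(37 + 19² + 7*19^(3/2) + 35*19 + 245*√19) + 6058) = 1/(-37/(37 + 361 + 7*(19*√19) + 665 + 245*√19) + 6058) = 1/(-37/(37 + 361 + 133*√19 + 665 + 245*√19) + 6058) = 1/(-37/(1063 + 378*√19) + 6058) = 1/(6058 - 37/(1063 + 378*√19))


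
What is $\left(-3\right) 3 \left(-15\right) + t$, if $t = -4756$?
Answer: $-4621$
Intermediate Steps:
$\left(-3\right) 3 \left(-15\right) + t = \left(-3\right) 3 \left(-15\right) - 4756 = \left(-9\right) \left(-15\right) - 4756 = 135 - 4756 = -4621$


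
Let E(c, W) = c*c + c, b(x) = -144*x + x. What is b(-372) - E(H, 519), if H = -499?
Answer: -195306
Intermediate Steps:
b(x) = -143*x
E(c, W) = c + c² (E(c, W) = c² + c = c + c²)
b(-372) - E(H, 519) = -143*(-372) - (-499)*(1 - 499) = 53196 - (-499)*(-498) = 53196 - 1*248502 = 53196 - 248502 = -195306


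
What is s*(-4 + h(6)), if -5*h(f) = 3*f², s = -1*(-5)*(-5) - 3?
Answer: 3584/5 ≈ 716.80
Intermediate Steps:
s = -28 (s = 5*(-5) - 3 = -25 - 3 = -28)
h(f) = -3*f²/5
s*(-4 + h(6)) = -28*(-4 - ⅗*6²) = -28*(-4 - ⅗*36) = -28*(-4 - 108/5) = -28*(-128/5) = 3584/5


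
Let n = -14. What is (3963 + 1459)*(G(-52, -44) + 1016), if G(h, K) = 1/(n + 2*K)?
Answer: 280943641/51 ≈ 5.5087e+6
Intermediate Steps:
G(h, K) = 1/(-14 + 2*K)
(3963 + 1459)*(G(-52, -44) + 1016) = (3963 + 1459)*(1/(2*(-7 - 44)) + 1016) = 5422*((½)/(-51) + 1016) = 5422*((½)*(-1/51) + 1016) = 5422*(-1/102 + 1016) = 5422*(103631/102) = 280943641/51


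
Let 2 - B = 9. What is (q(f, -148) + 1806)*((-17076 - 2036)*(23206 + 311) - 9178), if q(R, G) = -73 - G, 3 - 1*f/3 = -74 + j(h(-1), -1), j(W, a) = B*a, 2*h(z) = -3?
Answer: -845445700242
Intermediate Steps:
h(z) = -3/2 (h(z) = (½)*(-3) = -3/2)
B = -7 (B = 2 - 1*9 = 2 - 9 = -7)
j(W, a) = -7*a
f = 210 (f = 9 - 3*(-74 - 7*(-1)) = 9 - 3*(-74 + 7) = 9 - 3*(-67) = 9 + 201 = 210)
(q(f, -148) + 1806)*((-17076 - 2036)*(23206 + 311) - 9178) = ((-73 - 1*(-148)) + 1806)*((-17076 - 2036)*(23206 + 311) - 9178) = ((-73 + 148) + 1806)*(-19112*23517 - 9178) = (75 + 1806)*(-449456904 - 9178) = 1881*(-449466082) = -845445700242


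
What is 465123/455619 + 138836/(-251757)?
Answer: 17947217209/38235090861 ≈ 0.46939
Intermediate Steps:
465123/455619 + 138836/(-251757) = 465123*(1/455619) + 138836*(-1/251757) = 155041/151873 - 138836/251757 = 17947217209/38235090861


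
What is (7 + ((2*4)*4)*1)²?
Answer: 1521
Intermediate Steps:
(7 + ((2*4)*4)*1)² = (7 + (8*4)*1)² = (7 + 32*1)² = (7 + 32)² = 39² = 1521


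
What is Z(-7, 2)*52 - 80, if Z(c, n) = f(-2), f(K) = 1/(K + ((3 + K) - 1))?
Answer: -106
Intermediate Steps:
f(K) = 1/(2 + 2*K) (f(K) = 1/(K + (2 + K)) = 1/(2 + 2*K))
Z(c, n) = -½ (Z(c, n) = 1/(2*(1 - 2)) = (½)/(-1) = (½)*(-1) = -½)
Z(-7, 2)*52 - 80 = -½*52 - 80 = -26 - 80 = -106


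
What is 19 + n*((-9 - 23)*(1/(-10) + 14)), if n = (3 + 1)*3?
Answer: -26593/5 ≈ -5318.6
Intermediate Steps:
n = 12 (n = 4*3 = 12)
19 + n*((-9 - 23)*(1/(-10) + 14)) = 19 + 12*((-9 - 23)*(1/(-10) + 14)) = 19 + 12*(-32*(-⅒ + 14)) = 19 + 12*(-32*139/10) = 19 + 12*(-2224/5) = 19 - 26688/5 = -26593/5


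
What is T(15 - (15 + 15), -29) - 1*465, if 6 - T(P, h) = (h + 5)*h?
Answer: -1155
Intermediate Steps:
T(P, h) = 6 - h*(5 + h) (T(P, h) = 6 - (h + 5)*h = 6 - (5 + h)*h = 6 - h*(5 + h))
T(15 - (15 + 15), -29) - 1*465 = (6 - 1*(-29)**2 - 5*(-29)) - 1*465 = (6 - 1*841 + 145) - 465 = (6 - 841 + 145) - 465 = -690 - 465 = -1155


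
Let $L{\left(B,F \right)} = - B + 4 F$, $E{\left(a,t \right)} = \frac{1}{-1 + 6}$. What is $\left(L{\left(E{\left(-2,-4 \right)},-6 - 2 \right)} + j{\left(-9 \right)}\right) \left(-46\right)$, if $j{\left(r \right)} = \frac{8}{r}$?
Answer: $\frac{68494}{45} \approx 1522.1$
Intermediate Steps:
$E{\left(a,t \right)} = \frac{1}{5}$
$\left(L{\left(E{\left(-2,-4 \right)},-6 - 2 \right)} + j{\left(-9 \right)}\right) \left(-46\right) = \left(\left(\left(-1\right) \frac{1}{5} + 4 \left(-6 - 2\right)\right) + \frac{8}{-9}\right) \left(-46\right) = \left(\left(- \frac{1}{5} + 4 \left(-6 - 2\right)\right) + 8 \left(- \frac{1}{9}\right)\right) \left(-46\right) = \left(\left(- \frac{1}{5} + 4 \left(-8\right)\right) - \frac{8}{9}\right) \left(-46\right) = \left(\left(- \frac{1}{5} - 32\right) - \frac{8}{9}\right) \left(-46\right) = \left(- \frac{161}{5} - \frac{8}{9}\right) \left(-46\right) = \left(- \frac{1489}{45}\right) \left(-46\right) = \frac{68494}{45}$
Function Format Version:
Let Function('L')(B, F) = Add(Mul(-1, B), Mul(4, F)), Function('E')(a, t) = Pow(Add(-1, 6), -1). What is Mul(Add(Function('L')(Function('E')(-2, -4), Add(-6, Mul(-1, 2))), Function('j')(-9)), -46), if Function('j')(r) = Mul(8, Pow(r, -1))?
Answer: Rational(68494, 45) ≈ 1522.1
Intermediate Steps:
Function('E')(a, t) = Rational(1, 5) (Function('E')(a, t) = Pow(5, -1) = Rational(1, 5))
Mul(Add(Function('L')(Function('E')(-2, -4), Add(-6, Mul(-1, 2))), Function('j')(-9)), -46) = Mul(Add(Add(Mul(-1, Rational(1, 5)), Mul(4, Add(-6, Mul(-1, 2)))), Mul(8, Pow(-9, -1))), -46) = Mul(Add(Add(Rational(-1, 5), Mul(4, Add(-6, -2))), Mul(8, Rational(-1, 9))), -46) = Mul(Add(Add(Rational(-1, 5), Mul(4, -8)), Rational(-8, 9)), -46) = Mul(Add(Add(Rational(-1, 5), -32), Rational(-8, 9)), -46) = Mul(Add(Rational(-161, 5), Rational(-8, 9)), -46) = Mul(Rational(-1489, 45), -46) = Rational(68494, 45)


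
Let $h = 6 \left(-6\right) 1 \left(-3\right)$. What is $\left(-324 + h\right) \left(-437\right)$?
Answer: $94392$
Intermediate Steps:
$h = 108$ ($h = \left(-36\right) \left(-3\right) = 108$)
$\left(-324 + h\right) \left(-437\right) = \left(-324 + 108\right) \left(-437\right) = \left(-216\right) \left(-437\right) = 94392$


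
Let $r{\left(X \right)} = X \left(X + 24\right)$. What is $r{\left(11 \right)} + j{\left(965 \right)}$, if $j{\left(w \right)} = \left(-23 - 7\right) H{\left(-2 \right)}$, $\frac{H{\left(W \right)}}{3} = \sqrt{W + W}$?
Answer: $385 - 180 i \approx 385.0 - 180.0 i$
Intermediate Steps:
$H{\left(W \right)} = 3 \sqrt{2} \sqrt{W}$ ($H{\left(W \right)} = 3 \sqrt{W + W} = 3 \sqrt{2 W} = 3 \sqrt{2} \sqrt{W}$)
$r{\left(X \right)} = X \left(24 + X\right)$
$j{\left(w \right)} = - 180 i$ ($j{\left(w \right)} = \left(-23 - 7\right) 3 \sqrt{2} \sqrt{-2} = - 30 \cdot 3 \sqrt{2} i \sqrt{2} = - 30 \cdot 6 i = - 180 i$)
$r{\left(11 \right)} + j{\left(965 \right)} = 11 \left(24 + 11\right) - 180 i = 11 \cdot 35 - 180 i = 385 - 180 i$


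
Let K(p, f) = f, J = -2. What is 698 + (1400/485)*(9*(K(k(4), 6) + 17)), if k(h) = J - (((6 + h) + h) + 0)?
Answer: 125666/97 ≈ 1295.5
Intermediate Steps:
k(h) = -8 - 2*h (k(h) = -2 - (((6 + h) + h) + 0) = -2 - ((6 + 2*h) + 0) = -2 - (6 + 2*h) = -2 + (-6 - 2*h) = -8 - 2*h)
698 + (1400/485)*(9*(K(k(4), 6) + 17)) = 698 + (1400/485)*(9*(6 + 17)) = 698 + (1400*(1/485))*(9*23) = 698 + (280/97)*207 = 698 + 57960/97 = 125666/97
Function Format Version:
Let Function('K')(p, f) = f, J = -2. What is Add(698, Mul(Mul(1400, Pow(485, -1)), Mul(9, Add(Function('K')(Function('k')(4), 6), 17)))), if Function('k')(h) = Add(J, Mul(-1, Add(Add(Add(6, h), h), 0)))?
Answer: Rational(125666, 97) ≈ 1295.5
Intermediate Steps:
Function('k')(h) = Add(-8, Mul(-2, h)) (Function('k')(h) = Add(-2, Mul(-1, Add(Add(Add(6, h), h), 0))) = Add(-2, Mul(-1, Add(Add(6, Mul(2, h)), 0))) = Add(-2, Mul(-1, Add(6, Mul(2, h)))) = Add(-2, Add(-6, Mul(-2, h))) = Add(-8, Mul(-2, h)))
Add(698, Mul(Mul(1400, Pow(485, -1)), Mul(9, Add(Function('K')(Function('k')(4), 6), 17)))) = Add(698, Mul(Mul(1400, Pow(485, -1)), Mul(9, Add(6, 17)))) = Add(698, Mul(Mul(1400, Rational(1, 485)), Mul(9, 23))) = Add(698, Mul(Rational(280, 97), 207)) = Add(698, Rational(57960, 97)) = Rational(125666, 97)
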